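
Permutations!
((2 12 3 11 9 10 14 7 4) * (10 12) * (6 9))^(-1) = ((2 10 14 7 4)(3 11 6 9 12))^(-1) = (2 4 7 14 10)(3 12 9 6 11)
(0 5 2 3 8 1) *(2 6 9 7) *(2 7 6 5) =[2, 0, 3, 8, 4, 5, 9, 7, 1, 6] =(0 2 3 8 1)(6 9)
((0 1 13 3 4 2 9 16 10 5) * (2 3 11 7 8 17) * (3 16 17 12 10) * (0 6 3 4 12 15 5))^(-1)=(0 10 12 3 6 5 15 8 7 11 13 1)(2 17 9)(4 16)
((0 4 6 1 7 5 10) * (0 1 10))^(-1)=(0 5 7 1 10 6 4)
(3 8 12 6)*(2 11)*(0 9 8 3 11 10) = [9, 1, 10, 3, 4, 5, 11, 7, 12, 8, 0, 2, 6] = (0 9 8 12 6 11 2 10)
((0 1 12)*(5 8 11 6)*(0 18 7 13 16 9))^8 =((0 1 12 18 7 13 16 9)(5 8 11 6))^8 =(18)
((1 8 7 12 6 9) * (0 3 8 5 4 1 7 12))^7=((0 3 8 12 6 9 7)(1 5 4))^7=(12)(1 5 4)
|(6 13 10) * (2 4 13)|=5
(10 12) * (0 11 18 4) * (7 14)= (0 11 18 4)(7 14)(10 12)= [11, 1, 2, 3, 0, 5, 6, 14, 8, 9, 12, 18, 10, 13, 7, 15, 16, 17, 4]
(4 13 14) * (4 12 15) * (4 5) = (4 13 14 12 15 5) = [0, 1, 2, 3, 13, 4, 6, 7, 8, 9, 10, 11, 15, 14, 12, 5]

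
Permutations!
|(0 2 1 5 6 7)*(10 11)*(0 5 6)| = |(0 2 1 6 7 5)(10 11)| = 6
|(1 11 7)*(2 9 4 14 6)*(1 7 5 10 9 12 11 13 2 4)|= 24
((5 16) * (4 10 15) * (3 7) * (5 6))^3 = (16)(3 7)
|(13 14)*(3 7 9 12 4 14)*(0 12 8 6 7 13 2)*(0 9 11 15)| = 22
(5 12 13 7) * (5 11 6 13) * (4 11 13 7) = [0, 1, 2, 3, 11, 12, 7, 13, 8, 9, 10, 6, 5, 4] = (4 11 6 7 13)(5 12)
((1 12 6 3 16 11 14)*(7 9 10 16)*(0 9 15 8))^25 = (0 8 15 7 3 6 12 1 14 11 16 10 9)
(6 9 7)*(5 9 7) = (5 9)(6 7) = [0, 1, 2, 3, 4, 9, 7, 6, 8, 5]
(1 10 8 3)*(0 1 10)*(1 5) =(0 5 1)(3 10 8) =[5, 0, 2, 10, 4, 1, 6, 7, 3, 9, 8]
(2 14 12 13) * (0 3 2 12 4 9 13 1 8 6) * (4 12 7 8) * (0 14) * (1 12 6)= [3, 4, 0, 2, 9, 5, 14, 8, 1, 13, 10, 11, 12, 7, 6]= (0 3 2)(1 4 9 13 7 8)(6 14)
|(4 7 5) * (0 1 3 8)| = |(0 1 3 8)(4 7 5)| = 12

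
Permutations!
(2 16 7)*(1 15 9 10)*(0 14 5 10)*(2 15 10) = (0 14 5 2 16 7 15 9)(1 10) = [14, 10, 16, 3, 4, 2, 6, 15, 8, 0, 1, 11, 12, 13, 5, 9, 7]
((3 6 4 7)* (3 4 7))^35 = (3 4 7 6)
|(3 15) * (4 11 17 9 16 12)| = 6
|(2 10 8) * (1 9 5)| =|(1 9 5)(2 10 8)| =3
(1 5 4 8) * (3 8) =(1 5 4 3 8) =[0, 5, 2, 8, 3, 4, 6, 7, 1]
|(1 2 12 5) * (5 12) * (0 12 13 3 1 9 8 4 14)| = 11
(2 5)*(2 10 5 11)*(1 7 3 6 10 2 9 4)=[0, 7, 11, 6, 1, 2, 10, 3, 8, 4, 5, 9]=(1 7 3 6 10 5 2 11 9 4)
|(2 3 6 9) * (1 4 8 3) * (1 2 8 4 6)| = |(1 6 9 8 3)| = 5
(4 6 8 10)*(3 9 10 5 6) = (3 9 10 4)(5 6 8) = [0, 1, 2, 9, 3, 6, 8, 7, 5, 10, 4]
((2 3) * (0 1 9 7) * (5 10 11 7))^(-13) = (0 1 9 5 10 11 7)(2 3)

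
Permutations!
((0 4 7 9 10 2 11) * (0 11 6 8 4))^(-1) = ((11)(2 6 8 4 7 9 10))^(-1) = (11)(2 10 9 7 4 8 6)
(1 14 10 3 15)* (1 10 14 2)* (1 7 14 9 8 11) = [0, 2, 7, 15, 4, 5, 6, 14, 11, 8, 3, 1, 12, 13, 9, 10] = (1 2 7 14 9 8 11)(3 15 10)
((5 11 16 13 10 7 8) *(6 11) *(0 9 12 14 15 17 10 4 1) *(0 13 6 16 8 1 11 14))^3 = (1 11 16 15 7 4 5 14 10 13 8 6 17)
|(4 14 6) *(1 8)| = 6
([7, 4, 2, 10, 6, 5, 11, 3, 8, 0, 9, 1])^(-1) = [9, 11, 2, 7, 1, 5, 4, 0, 8, 10, 3, 6]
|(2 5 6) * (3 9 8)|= |(2 5 6)(3 9 8)|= 3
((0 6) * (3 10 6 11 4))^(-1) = (0 6 10 3 4 11)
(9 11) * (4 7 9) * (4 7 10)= (4 10)(7 9 11)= [0, 1, 2, 3, 10, 5, 6, 9, 8, 11, 4, 7]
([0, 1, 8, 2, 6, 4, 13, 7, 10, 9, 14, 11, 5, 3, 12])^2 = (2 10 12 4 13)(3 8 14 5 6)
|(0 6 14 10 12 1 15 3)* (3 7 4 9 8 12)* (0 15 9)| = 8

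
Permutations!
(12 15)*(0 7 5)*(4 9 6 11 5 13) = (0 7 13 4 9 6 11 5)(12 15) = [7, 1, 2, 3, 9, 0, 11, 13, 8, 6, 10, 5, 15, 4, 14, 12]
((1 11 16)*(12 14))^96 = (16)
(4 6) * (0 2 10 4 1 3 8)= (0 2 10 4 6 1 3 8)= [2, 3, 10, 8, 6, 5, 1, 7, 0, 9, 4]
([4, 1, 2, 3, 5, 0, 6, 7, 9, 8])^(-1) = (0 5 4)(8 9)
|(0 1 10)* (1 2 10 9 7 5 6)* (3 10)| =|(0 2 3 10)(1 9 7 5 6)| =20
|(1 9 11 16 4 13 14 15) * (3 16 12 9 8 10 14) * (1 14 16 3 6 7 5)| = |(1 8 10 16 4 13 6 7 5)(9 11 12)(14 15)| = 18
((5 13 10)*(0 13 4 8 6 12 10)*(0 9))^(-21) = (13)(4 12)(5 6)(8 10)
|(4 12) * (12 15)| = |(4 15 12)| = 3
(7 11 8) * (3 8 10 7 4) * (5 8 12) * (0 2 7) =(0 2 7 11 10)(3 12 5 8 4) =[2, 1, 7, 12, 3, 8, 6, 11, 4, 9, 0, 10, 5]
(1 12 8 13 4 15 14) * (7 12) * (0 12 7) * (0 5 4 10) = [12, 5, 2, 3, 15, 4, 6, 7, 13, 9, 0, 11, 8, 10, 1, 14] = (0 12 8 13 10)(1 5 4 15 14)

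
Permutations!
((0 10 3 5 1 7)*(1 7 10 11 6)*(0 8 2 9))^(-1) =(0 9 2 8 7 5 3 10 1 6 11)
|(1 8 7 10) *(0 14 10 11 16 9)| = |(0 14 10 1 8 7 11 16 9)| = 9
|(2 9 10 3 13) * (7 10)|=|(2 9 7 10 3 13)|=6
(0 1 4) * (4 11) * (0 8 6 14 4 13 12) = (0 1 11 13 12)(4 8 6 14) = [1, 11, 2, 3, 8, 5, 14, 7, 6, 9, 10, 13, 0, 12, 4]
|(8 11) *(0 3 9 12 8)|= 6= |(0 3 9 12 8 11)|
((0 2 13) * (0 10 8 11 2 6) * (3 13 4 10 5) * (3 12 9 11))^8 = (2 9 5 3 10)(4 11 12 13 8)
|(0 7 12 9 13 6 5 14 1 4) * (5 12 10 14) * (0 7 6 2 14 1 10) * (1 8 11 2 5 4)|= 40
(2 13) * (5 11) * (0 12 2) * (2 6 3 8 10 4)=(0 12 6 3 8 10 4 2 13)(5 11)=[12, 1, 13, 8, 2, 11, 3, 7, 10, 9, 4, 5, 6, 0]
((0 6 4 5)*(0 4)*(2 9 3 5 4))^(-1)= (0 6)(2 5 3 9)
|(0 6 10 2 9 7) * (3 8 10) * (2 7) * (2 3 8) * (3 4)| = 20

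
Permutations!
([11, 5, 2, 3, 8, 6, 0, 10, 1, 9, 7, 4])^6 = [6, 8, 2, 3, 11, 1, 5, 7, 4, 9, 10, 0]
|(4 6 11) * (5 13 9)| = 3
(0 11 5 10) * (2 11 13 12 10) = (0 13 12 10)(2 11 5) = [13, 1, 11, 3, 4, 2, 6, 7, 8, 9, 0, 5, 10, 12]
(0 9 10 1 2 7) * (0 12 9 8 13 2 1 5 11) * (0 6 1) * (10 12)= [8, 0, 7, 3, 4, 11, 1, 10, 13, 12, 5, 6, 9, 2]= (0 8 13 2 7 10 5 11 6 1)(9 12)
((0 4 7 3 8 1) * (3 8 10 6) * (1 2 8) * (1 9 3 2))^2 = (0 7 3 6 8)(1 4 9 10 2)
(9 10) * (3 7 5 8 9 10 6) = (10)(3 7 5 8 9 6) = [0, 1, 2, 7, 4, 8, 3, 5, 9, 6, 10]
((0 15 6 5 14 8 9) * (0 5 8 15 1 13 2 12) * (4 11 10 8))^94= (0 12 2 13 1)(4 9 6 8 15 10 14 11 5)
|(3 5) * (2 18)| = |(2 18)(3 5)| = 2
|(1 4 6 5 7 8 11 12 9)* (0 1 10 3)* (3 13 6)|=36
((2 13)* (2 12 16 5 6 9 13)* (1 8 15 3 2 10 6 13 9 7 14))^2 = (1 15 2 6 14 8 3 10 7)(5 12)(13 16)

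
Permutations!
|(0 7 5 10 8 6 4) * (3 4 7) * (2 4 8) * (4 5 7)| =15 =|(0 3 8 6 4)(2 5 10)|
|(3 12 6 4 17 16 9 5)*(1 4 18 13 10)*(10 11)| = |(1 4 17 16 9 5 3 12 6 18 13 11 10)| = 13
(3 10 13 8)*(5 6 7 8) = (3 10 13 5 6 7 8) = [0, 1, 2, 10, 4, 6, 7, 8, 3, 9, 13, 11, 12, 5]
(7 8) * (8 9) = (7 9 8) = [0, 1, 2, 3, 4, 5, 6, 9, 7, 8]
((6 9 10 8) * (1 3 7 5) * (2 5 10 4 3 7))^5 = ((1 7 10 8 6 9 4 3 2 5))^5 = (1 9)(2 8)(3 10)(4 7)(5 6)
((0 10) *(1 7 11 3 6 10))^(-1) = (0 10 6 3 11 7 1)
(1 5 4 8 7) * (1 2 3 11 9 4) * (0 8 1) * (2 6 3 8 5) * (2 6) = (0 5)(1 6 3 11 9 4)(2 8 7) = [5, 6, 8, 11, 1, 0, 3, 2, 7, 4, 10, 9]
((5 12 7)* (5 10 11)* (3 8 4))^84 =(5 11 10 7 12)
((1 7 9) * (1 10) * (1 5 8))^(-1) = (1 8 5 10 9 7) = ((1 7 9 10 5 8))^(-1)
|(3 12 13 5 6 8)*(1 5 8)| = |(1 5 6)(3 12 13 8)| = 12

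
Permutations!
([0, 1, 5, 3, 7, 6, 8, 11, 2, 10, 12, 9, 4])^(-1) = (2 8 6 5)(4 12 10 9 11 7)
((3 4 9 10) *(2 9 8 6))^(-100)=(2 8 3 9 6 4 10)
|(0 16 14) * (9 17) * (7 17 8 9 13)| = |(0 16 14)(7 17 13)(8 9)| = 6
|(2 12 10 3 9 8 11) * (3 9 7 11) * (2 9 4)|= |(2 12 10 4)(3 7 11 9 8)|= 20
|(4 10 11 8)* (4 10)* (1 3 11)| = |(1 3 11 8 10)| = 5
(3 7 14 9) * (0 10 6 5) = (0 10 6 5)(3 7 14 9) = [10, 1, 2, 7, 4, 0, 5, 14, 8, 3, 6, 11, 12, 13, 9]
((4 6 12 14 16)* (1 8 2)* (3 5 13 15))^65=(16)(1 2 8)(3 5 13 15)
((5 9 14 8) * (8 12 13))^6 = (14)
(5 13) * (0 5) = (0 5 13) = [5, 1, 2, 3, 4, 13, 6, 7, 8, 9, 10, 11, 12, 0]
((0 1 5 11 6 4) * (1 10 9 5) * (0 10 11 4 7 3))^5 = ((0 11 6 7 3)(4 10 9 5))^5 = (11)(4 10 9 5)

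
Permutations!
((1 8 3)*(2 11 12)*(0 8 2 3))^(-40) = (12)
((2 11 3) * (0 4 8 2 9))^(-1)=(0 9 3 11 2 8 4)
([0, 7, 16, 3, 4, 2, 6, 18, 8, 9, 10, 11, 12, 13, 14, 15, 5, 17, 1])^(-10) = [0, 18, 5, 3, 4, 16, 6, 1, 8, 9, 10, 11, 12, 13, 14, 15, 2, 17, 7]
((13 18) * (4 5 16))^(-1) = ((4 5 16)(13 18))^(-1) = (4 16 5)(13 18)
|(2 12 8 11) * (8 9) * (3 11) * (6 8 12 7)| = |(2 7 6 8 3 11)(9 12)| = 6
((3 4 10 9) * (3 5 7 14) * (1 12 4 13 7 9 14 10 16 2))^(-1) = ((1 12 4 16 2)(3 13 7 10 14)(5 9))^(-1) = (1 2 16 4 12)(3 14 10 7 13)(5 9)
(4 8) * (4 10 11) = [0, 1, 2, 3, 8, 5, 6, 7, 10, 9, 11, 4] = (4 8 10 11)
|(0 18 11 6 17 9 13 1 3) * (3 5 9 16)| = |(0 18 11 6 17 16 3)(1 5 9 13)| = 28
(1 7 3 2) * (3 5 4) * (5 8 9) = [0, 7, 1, 2, 3, 4, 6, 8, 9, 5] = (1 7 8 9 5 4 3 2)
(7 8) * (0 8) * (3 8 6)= (0 6 3 8 7)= [6, 1, 2, 8, 4, 5, 3, 0, 7]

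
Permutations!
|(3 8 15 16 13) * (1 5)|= 10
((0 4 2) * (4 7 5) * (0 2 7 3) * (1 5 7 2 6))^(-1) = ((7)(0 3)(1 5 4 2 6))^(-1) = (7)(0 3)(1 6 2 4 5)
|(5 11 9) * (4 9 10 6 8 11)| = |(4 9 5)(6 8 11 10)| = 12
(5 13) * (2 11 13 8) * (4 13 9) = [0, 1, 11, 3, 13, 8, 6, 7, 2, 4, 10, 9, 12, 5] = (2 11 9 4 13 5 8)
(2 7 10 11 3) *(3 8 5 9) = (2 7 10 11 8 5 9 3) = [0, 1, 7, 2, 4, 9, 6, 10, 5, 3, 11, 8]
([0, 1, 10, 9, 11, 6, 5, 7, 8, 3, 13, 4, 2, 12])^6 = [0, 1, 13, 3, 4, 5, 6, 7, 8, 9, 12, 11, 10, 2]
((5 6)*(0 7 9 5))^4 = ((0 7 9 5 6))^4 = (0 6 5 9 7)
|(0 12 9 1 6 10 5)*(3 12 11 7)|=10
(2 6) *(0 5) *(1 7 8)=(0 5)(1 7 8)(2 6)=[5, 7, 6, 3, 4, 0, 2, 8, 1]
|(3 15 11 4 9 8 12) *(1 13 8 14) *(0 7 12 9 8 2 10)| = 14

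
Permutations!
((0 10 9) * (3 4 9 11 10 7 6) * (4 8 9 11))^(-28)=(0 6 8)(3 9 7)(4 10 11)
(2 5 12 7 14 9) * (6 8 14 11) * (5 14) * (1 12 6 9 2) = [0, 12, 14, 3, 4, 6, 8, 11, 5, 1, 10, 9, 7, 13, 2] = (1 12 7 11 9)(2 14)(5 6 8)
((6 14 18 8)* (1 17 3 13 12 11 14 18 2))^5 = ((1 17 3 13 12 11 14 2)(6 18 8))^5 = (1 11 3 2 12 17 14 13)(6 8 18)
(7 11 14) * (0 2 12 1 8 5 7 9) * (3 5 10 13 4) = (0 2 12 1 8 10 13 4 3 5 7 11 14 9) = [2, 8, 12, 5, 3, 7, 6, 11, 10, 0, 13, 14, 1, 4, 9]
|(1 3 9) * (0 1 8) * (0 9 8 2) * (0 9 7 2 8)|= 12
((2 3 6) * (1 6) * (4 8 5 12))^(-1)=(1 3 2 6)(4 12 5 8)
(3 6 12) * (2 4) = (2 4)(3 6 12) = [0, 1, 4, 6, 2, 5, 12, 7, 8, 9, 10, 11, 3]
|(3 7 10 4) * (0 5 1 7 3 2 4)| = |(0 5 1 7 10)(2 4)| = 10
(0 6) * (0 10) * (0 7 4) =[6, 1, 2, 3, 0, 5, 10, 4, 8, 9, 7] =(0 6 10 7 4)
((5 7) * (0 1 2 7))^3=((0 1 2 7 5))^3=(0 7 1 5 2)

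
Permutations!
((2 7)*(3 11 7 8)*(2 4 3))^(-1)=(2 8)(3 4 7 11)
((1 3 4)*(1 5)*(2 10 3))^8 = (1 10 4)(2 3 5)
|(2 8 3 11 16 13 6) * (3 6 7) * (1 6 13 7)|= 20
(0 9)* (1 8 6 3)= (0 9)(1 8 6 3)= [9, 8, 2, 1, 4, 5, 3, 7, 6, 0]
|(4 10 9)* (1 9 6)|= |(1 9 4 10 6)|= 5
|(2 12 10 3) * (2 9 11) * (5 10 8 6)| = |(2 12 8 6 5 10 3 9 11)| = 9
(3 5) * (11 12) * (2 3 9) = (2 3 5 9)(11 12) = [0, 1, 3, 5, 4, 9, 6, 7, 8, 2, 10, 12, 11]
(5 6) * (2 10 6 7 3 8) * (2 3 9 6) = (2 10)(3 8)(5 7 9 6) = [0, 1, 10, 8, 4, 7, 5, 9, 3, 6, 2]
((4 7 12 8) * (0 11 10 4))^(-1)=((0 11 10 4 7 12 8))^(-1)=(0 8 12 7 4 10 11)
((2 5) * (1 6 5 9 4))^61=((1 6 5 2 9 4))^61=(1 6 5 2 9 4)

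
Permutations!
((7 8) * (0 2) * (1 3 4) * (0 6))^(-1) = ((0 2 6)(1 3 4)(7 8))^(-1) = (0 6 2)(1 4 3)(7 8)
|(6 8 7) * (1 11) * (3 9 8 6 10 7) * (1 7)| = |(1 11 7 10)(3 9 8)| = 12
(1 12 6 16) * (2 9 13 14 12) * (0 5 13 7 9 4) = (0 5 13 14 12 6 16 1 2 4)(7 9) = [5, 2, 4, 3, 0, 13, 16, 9, 8, 7, 10, 11, 6, 14, 12, 15, 1]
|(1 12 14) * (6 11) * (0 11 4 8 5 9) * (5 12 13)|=11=|(0 11 6 4 8 12 14 1 13 5 9)|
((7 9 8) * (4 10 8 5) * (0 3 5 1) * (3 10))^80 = (0 8 9)(1 10 7)(3 4 5)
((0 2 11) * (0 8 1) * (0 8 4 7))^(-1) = ((0 2 11 4 7)(1 8))^(-1) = (0 7 4 11 2)(1 8)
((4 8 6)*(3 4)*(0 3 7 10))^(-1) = ((0 3 4 8 6 7 10))^(-1) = (0 10 7 6 8 4 3)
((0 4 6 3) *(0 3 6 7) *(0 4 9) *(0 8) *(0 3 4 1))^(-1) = ((0 9 8 3 4 7 1))^(-1) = (0 1 7 4 3 8 9)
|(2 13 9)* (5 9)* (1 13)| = 5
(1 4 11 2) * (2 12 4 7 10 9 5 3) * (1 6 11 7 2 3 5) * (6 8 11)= (1 2 8 11 12 4 7 10 9)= [0, 2, 8, 3, 7, 5, 6, 10, 11, 1, 9, 12, 4]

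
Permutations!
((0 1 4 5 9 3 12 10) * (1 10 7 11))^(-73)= ((0 10)(1 4 5 9 3 12 7 11))^(-73)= (0 10)(1 11 7 12 3 9 5 4)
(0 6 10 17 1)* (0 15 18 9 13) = (0 6 10 17 1 15 18 9 13) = [6, 15, 2, 3, 4, 5, 10, 7, 8, 13, 17, 11, 12, 0, 14, 18, 16, 1, 9]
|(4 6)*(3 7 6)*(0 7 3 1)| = 5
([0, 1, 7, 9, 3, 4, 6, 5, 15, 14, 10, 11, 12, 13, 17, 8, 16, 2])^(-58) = (2 14 3 5)(4 7 17 9)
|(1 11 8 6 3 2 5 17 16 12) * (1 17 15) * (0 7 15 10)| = 33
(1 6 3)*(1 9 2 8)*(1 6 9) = [0, 9, 8, 1, 4, 5, 3, 7, 6, 2] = (1 9 2 8 6 3)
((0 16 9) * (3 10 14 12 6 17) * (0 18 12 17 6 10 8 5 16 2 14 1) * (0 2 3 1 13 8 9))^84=((0 3 9 18 12 10 13 8 5 16)(1 2 14 17))^84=(0 12 5 9 13)(3 10 16 18 8)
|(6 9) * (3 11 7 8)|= 4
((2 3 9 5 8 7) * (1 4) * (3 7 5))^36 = ((1 4)(2 7)(3 9)(5 8))^36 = (9)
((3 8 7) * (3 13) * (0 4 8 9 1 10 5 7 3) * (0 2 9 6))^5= ((0 4 8 3 6)(1 10 5 7 13 2 9))^5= (1 2 7 10 9 13 5)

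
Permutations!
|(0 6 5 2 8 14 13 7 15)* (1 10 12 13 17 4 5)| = |(0 6 1 10 12 13 7 15)(2 8 14 17 4 5)| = 24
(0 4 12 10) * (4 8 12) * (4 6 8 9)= (0 9 4 6 8 12 10)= [9, 1, 2, 3, 6, 5, 8, 7, 12, 4, 0, 11, 10]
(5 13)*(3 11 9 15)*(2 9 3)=(2 9 15)(3 11)(5 13)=[0, 1, 9, 11, 4, 13, 6, 7, 8, 15, 10, 3, 12, 5, 14, 2]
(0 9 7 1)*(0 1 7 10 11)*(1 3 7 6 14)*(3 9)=(0 3 7 6 14 1 9 10 11)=[3, 9, 2, 7, 4, 5, 14, 6, 8, 10, 11, 0, 12, 13, 1]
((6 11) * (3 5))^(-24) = (11) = ((3 5)(6 11))^(-24)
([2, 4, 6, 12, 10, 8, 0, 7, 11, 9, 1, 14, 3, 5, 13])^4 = [2, 4, 6, 3, 10, 13, 0, 7, 5, 9, 1, 8, 12, 14, 11]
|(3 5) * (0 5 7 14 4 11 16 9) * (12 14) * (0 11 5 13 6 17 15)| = |(0 13 6 17 15)(3 7 12 14 4 5)(9 11 16)| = 30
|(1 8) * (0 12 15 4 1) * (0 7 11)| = 8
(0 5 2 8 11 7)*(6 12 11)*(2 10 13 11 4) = (0 5 10 13 11 7)(2 8 6 12 4) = [5, 1, 8, 3, 2, 10, 12, 0, 6, 9, 13, 7, 4, 11]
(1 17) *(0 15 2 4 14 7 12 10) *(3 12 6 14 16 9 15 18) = (0 18 3 12 10)(1 17)(2 4 16 9 15)(6 14 7) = [18, 17, 4, 12, 16, 5, 14, 6, 8, 15, 0, 11, 10, 13, 7, 2, 9, 1, 3]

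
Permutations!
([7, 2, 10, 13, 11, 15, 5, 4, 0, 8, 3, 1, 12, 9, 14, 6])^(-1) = [8, 11, 1, 10, 7, 6, 15, 0, 9, 13, 2, 4, 12, 3, 14, 5]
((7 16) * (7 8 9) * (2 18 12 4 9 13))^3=(2 4 16)(7 13 12)(8 18 9)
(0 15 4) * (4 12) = (0 15 12 4) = [15, 1, 2, 3, 0, 5, 6, 7, 8, 9, 10, 11, 4, 13, 14, 12]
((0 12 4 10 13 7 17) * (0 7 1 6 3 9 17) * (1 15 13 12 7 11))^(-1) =((0 7)(1 6 3 9 17 11)(4 10 12)(13 15))^(-1) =(0 7)(1 11 17 9 3 6)(4 12 10)(13 15)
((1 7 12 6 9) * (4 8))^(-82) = (1 6 7 9 12)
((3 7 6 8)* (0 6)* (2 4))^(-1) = (0 7 3 8 6)(2 4)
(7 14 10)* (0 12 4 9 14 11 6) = (0 12 4 9 14 10 7 11 6) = [12, 1, 2, 3, 9, 5, 0, 11, 8, 14, 7, 6, 4, 13, 10]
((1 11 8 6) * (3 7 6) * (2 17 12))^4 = ((1 11 8 3 7 6)(2 17 12))^4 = (1 7 8)(2 17 12)(3 11 6)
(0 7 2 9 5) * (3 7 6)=(0 6 3 7 2 9 5)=[6, 1, 9, 7, 4, 0, 3, 2, 8, 5]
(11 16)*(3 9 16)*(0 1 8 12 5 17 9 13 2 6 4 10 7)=(0 1 8 12 5 17 9 16 11 3 13 2 6 4 10 7)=[1, 8, 6, 13, 10, 17, 4, 0, 12, 16, 7, 3, 5, 2, 14, 15, 11, 9]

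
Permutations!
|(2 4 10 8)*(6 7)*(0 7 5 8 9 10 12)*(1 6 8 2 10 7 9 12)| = |(0 9 7 8 10 12)(1 6 5 2 4)| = 30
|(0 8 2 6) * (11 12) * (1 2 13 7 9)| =|(0 8 13 7 9 1 2 6)(11 12)| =8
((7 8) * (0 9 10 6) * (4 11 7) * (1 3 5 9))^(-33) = (0 3 9 6 1 5 10)(4 8 7 11)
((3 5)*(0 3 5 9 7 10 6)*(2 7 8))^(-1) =(0 6 10 7 2 8 9 3)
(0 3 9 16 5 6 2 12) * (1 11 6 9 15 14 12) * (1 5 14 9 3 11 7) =[11, 7, 5, 15, 4, 3, 2, 1, 8, 16, 10, 6, 0, 13, 12, 9, 14] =(0 11 6 2 5 3 15 9 16 14 12)(1 7)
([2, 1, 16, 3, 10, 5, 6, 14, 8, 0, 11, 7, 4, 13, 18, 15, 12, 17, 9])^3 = [12, 1, 4, 3, 7, 5, 6, 9, 8, 16, 14, 18, 11, 13, 0, 15, 10, 17, 2]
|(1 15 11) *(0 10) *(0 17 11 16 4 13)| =|(0 10 17 11 1 15 16 4 13)| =9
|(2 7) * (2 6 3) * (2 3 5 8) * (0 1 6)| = 7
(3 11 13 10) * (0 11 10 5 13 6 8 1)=(0 11 6 8 1)(3 10)(5 13)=[11, 0, 2, 10, 4, 13, 8, 7, 1, 9, 3, 6, 12, 5]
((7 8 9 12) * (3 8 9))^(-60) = ((3 8)(7 9 12))^(-60) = (12)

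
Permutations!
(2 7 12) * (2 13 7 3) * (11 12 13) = [0, 1, 3, 2, 4, 5, 6, 13, 8, 9, 10, 12, 11, 7] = (2 3)(7 13)(11 12)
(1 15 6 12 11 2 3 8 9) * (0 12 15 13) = (0 12 11 2 3 8 9 1 13)(6 15) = [12, 13, 3, 8, 4, 5, 15, 7, 9, 1, 10, 2, 11, 0, 14, 6]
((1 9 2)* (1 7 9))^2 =((2 7 9))^2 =(2 9 7)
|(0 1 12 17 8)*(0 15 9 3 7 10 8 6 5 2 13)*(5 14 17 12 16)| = |(0 1 16 5 2 13)(3 7 10 8 15 9)(6 14 17)| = 6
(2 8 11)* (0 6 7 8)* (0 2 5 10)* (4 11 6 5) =(0 5 10)(4 11)(6 7 8) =[5, 1, 2, 3, 11, 10, 7, 8, 6, 9, 0, 4]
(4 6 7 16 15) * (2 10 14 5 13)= (2 10 14 5 13)(4 6 7 16 15)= [0, 1, 10, 3, 6, 13, 7, 16, 8, 9, 14, 11, 12, 2, 5, 4, 15]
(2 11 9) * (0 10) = [10, 1, 11, 3, 4, 5, 6, 7, 8, 2, 0, 9] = (0 10)(2 11 9)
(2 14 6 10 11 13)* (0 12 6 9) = (0 12 6 10 11 13 2 14 9) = [12, 1, 14, 3, 4, 5, 10, 7, 8, 0, 11, 13, 6, 2, 9]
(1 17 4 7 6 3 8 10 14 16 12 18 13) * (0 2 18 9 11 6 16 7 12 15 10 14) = (0 2 18 13 1 17 4 12 9 11 6 3 8 14 7 16 15 10) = [2, 17, 18, 8, 12, 5, 3, 16, 14, 11, 0, 6, 9, 1, 7, 10, 15, 4, 13]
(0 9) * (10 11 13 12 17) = [9, 1, 2, 3, 4, 5, 6, 7, 8, 0, 11, 13, 17, 12, 14, 15, 16, 10] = (0 9)(10 11 13 12 17)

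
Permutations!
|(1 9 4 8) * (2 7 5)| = 12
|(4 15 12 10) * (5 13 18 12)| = |(4 15 5 13 18 12 10)| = 7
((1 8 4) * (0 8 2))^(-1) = ((0 8 4 1 2))^(-1) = (0 2 1 4 8)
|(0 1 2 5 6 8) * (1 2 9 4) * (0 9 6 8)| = |(0 2 5 8 9 4 1 6)| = 8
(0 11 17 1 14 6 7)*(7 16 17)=(0 11 7)(1 14 6 16 17)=[11, 14, 2, 3, 4, 5, 16, 0, 8, 9, 10, 7, 12, 13, 6, 15, 17, 1]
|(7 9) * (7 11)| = 3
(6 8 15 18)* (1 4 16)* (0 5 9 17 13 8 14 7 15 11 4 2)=[5, 2, 0, 3, 16, 9, 14, 15, 11, 17, 10, 4, 12, 8, 7, 18, 1, 13, 6]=(0 5 9 17 13 8 11 4 16 1 2)(6 14 7 15 18)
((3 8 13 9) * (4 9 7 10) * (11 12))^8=(3 8 13 7 10 4 9)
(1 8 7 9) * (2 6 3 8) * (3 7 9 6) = (1 2 3 8 9)(6 7) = [0, 2, 3, 8, 4, 5, 7, 6, 9, 1]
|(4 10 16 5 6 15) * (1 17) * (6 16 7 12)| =|(1 17)(4 10 7 12 6 15)(5 16)| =6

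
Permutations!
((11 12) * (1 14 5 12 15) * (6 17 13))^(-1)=(1 15 11 12 5 14)(6 13 17)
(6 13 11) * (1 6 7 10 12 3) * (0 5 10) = (0 5 10 12 3 1 6 13 11 7) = [5, 6, 2, 1, 4, 10, 13, 0, 8, 9, 12, 7, 3, 11]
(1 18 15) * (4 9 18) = (1 4 9 18 15) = [0, 4, 2, 3, 9, 5, 6, 7, 8, 18, 10, 11, 12, 13, 14, 1, 16, 17, 15]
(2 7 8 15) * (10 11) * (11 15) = (2 7 8 11 10 15) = [0, 1, 7, 3, 4, 5, 6, 8, 11, 9, 15, 10, 12, 13, 14, 2]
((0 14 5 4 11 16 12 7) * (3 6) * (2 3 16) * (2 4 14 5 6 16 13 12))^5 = ((0 5 14 6 13 12 7)(2 3 16)(4 11))^5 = (0 12 6 5 7 13 14)(2 16 3)(4 11)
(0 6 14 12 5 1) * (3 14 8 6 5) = [5, 0, 2, 14, 4, 1, 8, 7, 6, 9, 10, 11, 3, 13, 12] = (0 5 1)(3 14 12)(6 8)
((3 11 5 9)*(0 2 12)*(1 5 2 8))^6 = (0 11 5)(1 12 3)(2 9 8)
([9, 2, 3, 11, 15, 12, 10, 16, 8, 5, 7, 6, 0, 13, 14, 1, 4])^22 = (0 5)(1 3 6 7 4)(2 11 10 16 15)(9 12)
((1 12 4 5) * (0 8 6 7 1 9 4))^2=((0 8 6 7 1 12)(4 5 9))^2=(0 6 1)(4 9 5)(7 12 8)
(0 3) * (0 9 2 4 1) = [3, 0, 4, 9, 1, 5, 6, 7, 8, 2] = (0 3 9 2 4 1)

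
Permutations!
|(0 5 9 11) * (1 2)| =|(0 5 9 11)(1 2)| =4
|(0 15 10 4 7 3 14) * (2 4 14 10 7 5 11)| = |(0 15 7 3 10 14)(2 4 5 11)| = 12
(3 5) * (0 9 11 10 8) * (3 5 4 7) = (0 9 11 10 8)(3 4 7) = [9, 1, 2, 4, 7, 5, 6, 3, 0, 11, 8, 10]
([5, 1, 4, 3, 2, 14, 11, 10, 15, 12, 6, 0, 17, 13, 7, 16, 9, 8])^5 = (0 6 7 5 11 10 14)(2 4)(8 17 12 9 16 15)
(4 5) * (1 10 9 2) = (1 10 9 2)(4 5) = [0, 10, 1, 3, 5, 4, 6, 7, 8, 2, 9]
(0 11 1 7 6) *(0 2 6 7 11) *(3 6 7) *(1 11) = (11)(2 7 3 6) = [0, 1, 7, 6, 4, 5, 2, 3, 8, 9, 10, 11]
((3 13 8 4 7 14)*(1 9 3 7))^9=(1 13)(3 4)(7 14)(8 9)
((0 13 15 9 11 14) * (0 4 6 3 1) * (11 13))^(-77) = (9 13 15)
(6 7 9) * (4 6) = (4 6 7 9) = [0, 1, 2, 3, 6, 5, 7, 9, 8, 4]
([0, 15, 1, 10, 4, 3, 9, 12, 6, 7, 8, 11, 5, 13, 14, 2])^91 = (1 15 2)(3 6 12 10 9 5 8 7)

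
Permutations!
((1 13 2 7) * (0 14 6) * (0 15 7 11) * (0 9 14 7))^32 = (0 1 2 9 6)(7 13 11 14 15) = ((0 7 1 13 2 11 9 14 6 15))^32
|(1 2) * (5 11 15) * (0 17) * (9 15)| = |(0 17)(1 2)(5 11 9 15)| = 4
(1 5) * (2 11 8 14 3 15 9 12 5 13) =(1 13 2 11 8 14 3 15 9 12 5) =[0, 13, 11, 15, 4, 1, 6, 7, 14, 12, 10, 8, 5, 2, 3, 9]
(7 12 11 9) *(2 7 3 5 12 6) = (2 7 6)(3 5 12 11 9) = [0, 1, 7, 5, 4, 12, 2, 6, 8, 3, 10, 9, 11]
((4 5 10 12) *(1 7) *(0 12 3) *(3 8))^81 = ((0 12 4 5 10 8 3)(1 7))^81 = (0 10 12 8 4 3 5)(1 7)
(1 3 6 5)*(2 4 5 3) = (1 2 4 5)(3 6) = [0, 2, 4, 6, 5, 1, 3]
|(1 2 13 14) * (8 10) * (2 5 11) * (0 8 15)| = 12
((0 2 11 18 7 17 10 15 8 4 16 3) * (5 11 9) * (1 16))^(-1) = (0 3 16 1 4 8 15 10 17 7 18 11 5 9 2)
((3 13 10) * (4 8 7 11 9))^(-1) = ((3 13 10)(4 8 7 11 9))^(-1) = (3 10 13)(4 9 11 7 8)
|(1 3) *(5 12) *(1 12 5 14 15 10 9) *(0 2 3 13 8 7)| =12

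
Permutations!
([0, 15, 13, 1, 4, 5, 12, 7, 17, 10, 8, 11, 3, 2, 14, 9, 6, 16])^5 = (1 17)(2 13)(3 8)(6 9)(10 12)(15 16)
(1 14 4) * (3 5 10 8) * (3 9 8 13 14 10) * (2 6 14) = (1 10 13 2 6 14 4)(3 5)(8 9) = [0, 10, 6, 5, 1, 3, 14, 7, 9, 8, 13, 11, 12, 2, 4]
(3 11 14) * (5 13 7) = [0, 1, 2, 11, 4, 13, 6, 5, 8, 9, 10, 14, 12, 7, 3] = (3 11 14)(5 13 7)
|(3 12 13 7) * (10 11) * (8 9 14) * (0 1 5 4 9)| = 28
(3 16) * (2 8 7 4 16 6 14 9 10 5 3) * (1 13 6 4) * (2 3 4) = (1 13 6 14 9 10 5 4 16 3 2 8 7) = [0, 13, 8, 2, 16, 4, 14, 1, 7, 10, 5, 11, 12, 6, 9, 15, 3]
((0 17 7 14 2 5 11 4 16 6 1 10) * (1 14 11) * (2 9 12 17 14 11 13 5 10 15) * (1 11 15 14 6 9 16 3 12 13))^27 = ((0 6 15 2 10)(1 14 16 9 13 5 11 4 3 12 17 7))^27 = (0 15 10 6 2)(1 9 11 12)(3 7 16 5)(4 17 14 13)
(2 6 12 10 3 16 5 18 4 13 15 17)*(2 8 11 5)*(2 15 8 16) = [0, 1, 6, 2, 13, 18, 12, 7, 11, 9, 3, 5, 10, 8, 14, 17, 15, 16, 4] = (2 6 12 10 3)(4 13 8 11 5 18)(15 17 16)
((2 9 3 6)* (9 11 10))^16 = (2 3 10)(6 9 11)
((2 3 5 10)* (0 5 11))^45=(0 2)(3 5)(10 11)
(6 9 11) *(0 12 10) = (0 12 10)(6 9 11) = [12, 1, 2, 3, 4, 5, 9, 7, 8, 11, 0, 6, 10]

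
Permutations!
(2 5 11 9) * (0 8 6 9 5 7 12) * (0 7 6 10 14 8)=(2 6 9)(5 11)(7 12)(8 10 14)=[0, 1, 6, 3, 4, 11, 9, 12, 10, 2, 14, 5, 7, 13, 8]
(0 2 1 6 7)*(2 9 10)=(0 9 10 2 1 6 7)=[9, 6, 1, 3, 4, 5, 7, 0, 8, 10, 2]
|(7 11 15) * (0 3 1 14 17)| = 15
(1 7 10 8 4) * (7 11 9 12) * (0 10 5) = (0 10 8 4 1 11 9 12 7 5) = [10, 11, 2, 3, 1, 0, 6, 5, 4, 12, 8, 9, 7]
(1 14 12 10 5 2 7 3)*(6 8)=(1 14 12 10 5 2 7 3)(6 8)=[0, 14, 7, 1, 4, 2, 8, 3, 6, 9, 5, 11, 10, 13, 12]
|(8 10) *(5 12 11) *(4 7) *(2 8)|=6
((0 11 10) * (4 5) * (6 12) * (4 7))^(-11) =(0 11 10)(4 5 7)(6 12)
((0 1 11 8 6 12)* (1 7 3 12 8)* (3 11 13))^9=(0 11 13 12 7 1 3)(6 8)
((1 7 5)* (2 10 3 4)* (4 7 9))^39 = ((1 9 4 2 10 3 7 5))^39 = (1 5 7 3 10 2 4 9)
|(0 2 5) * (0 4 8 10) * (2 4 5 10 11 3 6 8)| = |(0 4 2 10)(3 6 8 11)| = 4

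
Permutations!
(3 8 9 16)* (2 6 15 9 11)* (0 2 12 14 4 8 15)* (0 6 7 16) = (0 2 7 16 3 15 9)(4 8 11 12 14) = [2, 1, 7, 15, 8, 5, 6, 16, 11, 0, 10, 12, 14, 13, 4, 9, 3]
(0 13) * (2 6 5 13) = (0 2 6 5 13) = [2, 1, 6, 3, 4, 13, 5, 7, 8, 9, 10, 11, 12, 0]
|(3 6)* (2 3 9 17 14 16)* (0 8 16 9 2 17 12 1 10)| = |(0 8 16 17 14 9 12 1 10)(2 3 6)| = 9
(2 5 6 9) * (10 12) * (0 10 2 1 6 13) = (0 10 12 2 5 13)(1 6 9) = [10, 6, 5, 3, 4, 13, 9, 7, 8, 1, 12, 11, 2, 0]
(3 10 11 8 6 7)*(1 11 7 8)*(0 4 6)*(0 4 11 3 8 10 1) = (0 11)(1 3)(4 6 10 7 8) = [11, 3, 2, 1, 6, 5, 10, 8, 4, 9, 7, 0]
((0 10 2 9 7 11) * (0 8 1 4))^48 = ((0 10 2 9 7 11 8 1 4))^48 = (0 9 8)(1 10 7)(2 11 4)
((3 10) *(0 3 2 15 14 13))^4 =((0 3 10 2 15 14 13))^4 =(0 15 3 14 10 13 2)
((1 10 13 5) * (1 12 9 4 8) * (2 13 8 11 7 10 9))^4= ((1 9 4 11 7 10 8)(2 13 5 12))^4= (13)(1 7 9 10 4 8 11)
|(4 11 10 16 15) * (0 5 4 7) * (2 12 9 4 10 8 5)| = 12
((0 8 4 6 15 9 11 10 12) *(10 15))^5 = ((0 8 4 6 10 12)(9 11 15))^5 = (0 12 10 6 4 8)(9 15 11)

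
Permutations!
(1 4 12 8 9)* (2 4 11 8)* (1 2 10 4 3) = (1 11 8 9 2 3)(4 12 10) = [0, 11, 3, 1, 12, 5, 6, 7, 9, 2, 4, 8, 10]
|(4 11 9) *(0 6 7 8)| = 12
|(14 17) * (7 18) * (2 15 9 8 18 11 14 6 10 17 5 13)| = |(2 15 9 8 18 7 11 14 5 13)(6 10 17)| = 30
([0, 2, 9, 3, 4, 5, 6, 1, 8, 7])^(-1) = [0, 7, 1, 3, 4, 5, 6, 9, 8, 2]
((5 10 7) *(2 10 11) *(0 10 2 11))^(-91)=(11)(0 10 7 5)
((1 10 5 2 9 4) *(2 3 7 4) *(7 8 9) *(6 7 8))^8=(1 10 5 3 6 7 4)(2 9 8)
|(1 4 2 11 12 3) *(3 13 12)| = |(1 4 2 11 3)(12 13)| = 10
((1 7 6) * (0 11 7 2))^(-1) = (0 2 1 6 7 11)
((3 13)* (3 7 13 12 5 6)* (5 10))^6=((3 12 10 5 6)(7 13))^6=(13)(3 12 10 5 6)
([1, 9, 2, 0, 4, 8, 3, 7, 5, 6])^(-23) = (0 9 3 1 6)(5 8)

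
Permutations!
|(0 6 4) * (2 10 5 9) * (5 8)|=|(0 6 4)(2 10 8 5 9)|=15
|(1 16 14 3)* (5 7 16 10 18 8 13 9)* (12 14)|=|(1 10 18 8 13 9 5 7 16 12 14 3)|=12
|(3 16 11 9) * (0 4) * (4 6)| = |(0 6 4)(3 16 11 9)| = 12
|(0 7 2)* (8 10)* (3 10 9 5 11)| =|(0 7 2)(3 10 8 9 5 11)| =6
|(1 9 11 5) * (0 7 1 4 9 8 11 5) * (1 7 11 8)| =|(0 11)(4 9 5)| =6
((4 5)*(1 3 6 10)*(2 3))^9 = (1 10 6 3 2)(4 5)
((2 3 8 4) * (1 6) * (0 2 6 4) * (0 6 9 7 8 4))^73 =((0 2 3 4 9 7 8 6 1))^73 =(0 2 3 4 9 7 8 6 1)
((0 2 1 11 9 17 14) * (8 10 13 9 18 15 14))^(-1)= ((0 2 1 11 18 15 14)(8 10 13 9 17))^(-1)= (0 14 15 18 11 1 2)(8 17 9 13 10)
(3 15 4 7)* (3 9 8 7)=[0, 1, 2, 15, 3, 5, 6, 9, 7, 8, 10, 11, 12, 13, 14, 4]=(3 15 4)(7 9 8)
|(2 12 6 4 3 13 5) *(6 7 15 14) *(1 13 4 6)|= 8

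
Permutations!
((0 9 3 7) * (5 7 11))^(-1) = ((0 9 3 11 5 7))^(-1) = (0 7 5 11 3 9)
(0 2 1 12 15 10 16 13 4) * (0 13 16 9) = (16)(0 2 1 12 15 10 9)(4 13) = [2, 12, 1, 3, 13, 5, 6, 7, 8, 0, 9, 11, 15, 4, 14, 10, 16]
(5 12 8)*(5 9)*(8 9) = (5 12 9) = [0, 1, 2, 3, 4, 12, 6, 7, 8, 5, 10, 11, 9]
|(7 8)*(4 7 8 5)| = |(8)(4 7 5)| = 3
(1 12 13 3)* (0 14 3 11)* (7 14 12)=[12, 7, 2, 1, 4, 5, 6, 14, 8, 9, 10, 0, 13, 11, 3]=(0 12 13 11)(1 7 14 3)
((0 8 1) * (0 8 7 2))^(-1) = ((0 7 2)(1 8))^(-1) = (0 2 7)(1 8)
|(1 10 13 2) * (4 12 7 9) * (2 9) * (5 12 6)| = |(1 10 13 9 4 6 5 12 7 2)| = 10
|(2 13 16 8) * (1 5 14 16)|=|(1 5 14 16 8 2 13)|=7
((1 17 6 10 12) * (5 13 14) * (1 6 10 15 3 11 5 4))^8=((1 17 10 12 6 15 3 11 5 13 14 4))^8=(1 5 6)(3 10 14)(4 11 12)(13 15 17)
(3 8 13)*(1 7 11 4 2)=(1 7 11 4 2)(3 8 13)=[0, 7, 1, 8, 2, 5, 6, 11, 13, 9, 10, 4, 12, 3]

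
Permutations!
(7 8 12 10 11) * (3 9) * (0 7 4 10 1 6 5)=(0 7 8 12 1 6 5)(3 9)(4 10 11)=[7, 6, 2, 9, 10, 0, 5, 8, 12, 3, 11, 4, 1]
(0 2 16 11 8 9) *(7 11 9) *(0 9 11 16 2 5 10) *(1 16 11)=(0 5 10)(1 16)(7 11 8)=[5, 16, 2, 3, 4, 10, 6, 11, 7, 9, 0, 8, 12, 13, 14, 15, 1]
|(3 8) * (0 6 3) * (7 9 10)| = |(0 6 3 8)(7 9 10)| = 12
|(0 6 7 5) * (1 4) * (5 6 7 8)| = 10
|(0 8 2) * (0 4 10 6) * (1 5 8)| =8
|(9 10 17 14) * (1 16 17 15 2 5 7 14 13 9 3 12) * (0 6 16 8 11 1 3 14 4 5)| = 18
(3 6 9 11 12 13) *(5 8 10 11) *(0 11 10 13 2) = (0 11 12 2)(3 6 9 5 8 13) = [11, 1, 0, 6, 4, 8, 9, 7, 13, 5, 10, 12, 2, 3]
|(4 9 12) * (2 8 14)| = 3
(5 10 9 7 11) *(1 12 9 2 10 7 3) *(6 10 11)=[0, 12, 11, 1, 4, 7, 10, 6, 8, 3, 2, 5, 9]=(1 12 9 3)(2 11 5 7 6 10)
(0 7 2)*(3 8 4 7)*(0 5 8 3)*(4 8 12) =(2 5 12 4 7) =[0, 1, 5, 3, 7, 12, 6, 2, 8, 9, 10, 11, 4]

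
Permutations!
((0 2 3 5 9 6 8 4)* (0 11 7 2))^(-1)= ((2 3 5 9 6 8 4 11 7))^(-1)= (2 7 11 4 8 6 9 5 3)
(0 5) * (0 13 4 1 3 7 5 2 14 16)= (0 2 14 16)(1 3 7 5 13 4)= [2, 3, 14, 7, 1, 13, 6, 5, 8, 9, 10, 11, 12, 4, 16, 15, 0]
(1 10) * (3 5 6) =[0, 10, 2, 5, 4, 6, 3, 7, 8, 9, 1] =(1 10)(3 5 6)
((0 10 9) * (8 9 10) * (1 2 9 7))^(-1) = (10)(0 9 2 1 7 8)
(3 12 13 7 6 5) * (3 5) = (3 12 13 7 6) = [0, 1, 2, 12, 4, 5, 3, 6, 8, 9, 10, 11, 13, 7]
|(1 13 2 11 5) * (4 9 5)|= 7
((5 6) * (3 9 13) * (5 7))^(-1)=(3 13 9)(5 7 6)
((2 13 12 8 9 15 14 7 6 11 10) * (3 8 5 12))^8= (2 6 15 3 10 7 9 13 11 14 8)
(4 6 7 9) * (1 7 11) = [0, 7, 2, 3, 6, 5, 11, 9, 8, 4, 10, 1] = (1 7 9 4 6 11)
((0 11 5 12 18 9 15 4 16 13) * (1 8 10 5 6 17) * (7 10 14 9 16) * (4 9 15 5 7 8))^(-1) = ((0 11 6 17 1 4 8 14 15 9 5 12 18 16 13)(7 10))^(-1) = (0 13 16 18 12 5 9 15 14 8 4 1 17 6 11)(7 10)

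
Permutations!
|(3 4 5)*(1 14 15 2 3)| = 7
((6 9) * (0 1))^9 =(0 1)(6 9)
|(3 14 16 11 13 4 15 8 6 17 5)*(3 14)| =|(4 15 8 6 17 5 14 16 11 13)| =10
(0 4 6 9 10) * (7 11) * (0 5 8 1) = (0 4 6 9 10 5 8 1)(7 11) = [4, 0, 2, 3, 6, 8, 9, 11, 1, 10, 5, 7]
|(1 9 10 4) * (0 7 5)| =12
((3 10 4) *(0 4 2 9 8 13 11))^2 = (0 3 2 8 11 4 10 9 13)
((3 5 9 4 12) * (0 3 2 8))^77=((0 3 5 9 4 12 2 8))^77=(0 12 5 8 4 3 2 9)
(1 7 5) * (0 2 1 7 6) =[2, 6, 1, 3, 4, 7, 0, 5] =(0 2 1 6)(5 7)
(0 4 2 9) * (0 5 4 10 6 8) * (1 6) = (0 10 1 6 8)(2 9 5 4) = [10, 6, 9, 3, 2, 4, 8, 7, 0, 5, 1]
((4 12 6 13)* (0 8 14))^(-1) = (0 14 8)(4 13 6 12)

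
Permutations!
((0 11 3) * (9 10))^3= ((0 11 3)(9 10))^3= (11)(9 10)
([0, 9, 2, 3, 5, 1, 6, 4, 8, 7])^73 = (1 4 9 5 7)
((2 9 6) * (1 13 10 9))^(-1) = ((1 13 10 9 6 2))^(-1) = (1 2 6 9 10 13)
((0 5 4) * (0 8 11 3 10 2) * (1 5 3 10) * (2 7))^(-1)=((0 3 1 5 4 8 11 10 7 2))^(-1)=(0 2 7 10 11 8 4 5 1 3)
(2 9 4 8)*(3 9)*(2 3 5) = (2 5)(3 9 4 8) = [0, 1, 5, 9, 8, 2, 6, 7, 3, 4]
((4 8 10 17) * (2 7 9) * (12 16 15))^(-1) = (2 9 7)(4 17 10 8)(12 15 16)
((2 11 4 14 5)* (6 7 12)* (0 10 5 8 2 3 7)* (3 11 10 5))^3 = ((0 5 11 4 14 8 2 10 3 7 12 6))^3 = (0 4 2 7)(3 6 11 8)(5 14 10 12)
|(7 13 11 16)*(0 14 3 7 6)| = |(0 14 3 7 13 11 16 6)| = 8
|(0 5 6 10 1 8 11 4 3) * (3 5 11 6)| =20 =|(0 11 4 5 3)(1 8 6 10)|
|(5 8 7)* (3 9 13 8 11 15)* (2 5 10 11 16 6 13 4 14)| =14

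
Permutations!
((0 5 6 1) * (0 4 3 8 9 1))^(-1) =((0 5 6)(1 4 3 8 9))^(-1) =(0 6 5)(1 9 8 3 4)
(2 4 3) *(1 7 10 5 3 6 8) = (1 7 10 5 3 2 4 6 8) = [0, 7, 4, 2, 6, 3, 8, 10, 1, 9, 5]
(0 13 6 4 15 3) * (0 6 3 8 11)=[13, 1, 2, 6, 15, 5, 4, 7, 11, 9, 10, 0, 12, 3, 14, 8]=(0 13 3 6 4 15 8 11)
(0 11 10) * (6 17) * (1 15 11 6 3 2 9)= (0 6 17 3 2 9 1 15 11 10)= [6, 15, 9, 2, 4, 5, 17, 7, 8, 1, 0, 10, 12, 13, 14, 11, 16, 3]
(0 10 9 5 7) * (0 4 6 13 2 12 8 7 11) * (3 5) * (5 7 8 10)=(0 5 11)(2 12 10 9 3 7 4 6 13)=[5, 1, 12, 7, 6, 11, 13, 4, 8, 3, 9, 0, 10, 2]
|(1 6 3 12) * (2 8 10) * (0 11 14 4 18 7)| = 12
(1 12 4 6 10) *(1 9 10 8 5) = [0, 12, 2, 3, 6, 1, 8, 7, 5, 10, 9, 11, 4] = (1 12 4 6 8 5)(9 10)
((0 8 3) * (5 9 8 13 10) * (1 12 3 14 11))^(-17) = (0 8 3 9 12 5 1 10 11 13 14)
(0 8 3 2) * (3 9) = (0 8 9 3 2) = [8, 1, 0, 2, 4, 5, 6, 7, 9, 3]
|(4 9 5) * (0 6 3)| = 3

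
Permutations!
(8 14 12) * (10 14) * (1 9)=(1 9)(8 10 14 12)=[0, 9, 2, 3, 4, 5, 6, 7, 10, 1, 14, 11, 8, 13, 12]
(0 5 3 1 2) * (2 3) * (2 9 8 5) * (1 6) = (0 2)(1 3 6)(5 9 8) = [2, 3, 0, 6, 4, 9, 1, 7, 5, 8]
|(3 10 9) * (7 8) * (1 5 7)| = 12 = |(1 5 7 8)(3 10 9)|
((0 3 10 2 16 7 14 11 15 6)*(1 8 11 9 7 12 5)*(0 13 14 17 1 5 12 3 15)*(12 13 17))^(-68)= ((0 15 6 17 1 8 11)(2 16 3 10)(7 12 13 14 9))^(-68)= (0 6 1 11 15 17 8)(7 13 9 12 14)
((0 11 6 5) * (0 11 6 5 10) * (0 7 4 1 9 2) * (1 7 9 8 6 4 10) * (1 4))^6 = (11)(0 10 6)(1 9 4)(2 7 8)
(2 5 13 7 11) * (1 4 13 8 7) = [0, 4, 5, 3, 13, 8, 6, 11, 7, 9, 10, 2, 12, 1] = (1 4 13)(2 5 8 7 11)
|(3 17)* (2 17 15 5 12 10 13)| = 8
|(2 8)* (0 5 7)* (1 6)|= 6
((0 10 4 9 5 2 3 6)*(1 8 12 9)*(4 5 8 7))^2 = ((0 10 5 2 3 6)(1 7 4)(8 12 9))^2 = (0 5 3)(1 4 7)(2 6 10)(8 9 12)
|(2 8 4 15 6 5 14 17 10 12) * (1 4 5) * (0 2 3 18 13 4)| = |(0 2 8 5 14 17 10 12 3 18 13 4 15 6 1)| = 15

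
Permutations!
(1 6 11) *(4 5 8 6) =(1 4 5 8 6 11) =[0, 4, 2, 3, 5, 8, 11, 7, 6, 9, 10, 1]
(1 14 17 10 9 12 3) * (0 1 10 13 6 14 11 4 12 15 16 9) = [1, 11, 2, 10, 12, 5, 14, 7, 8, 15, 0, 4, 3, 6, 17, 16, 9, 13] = (0 1 11 4 12 3 10)(6 14 17 13)(9 15 16)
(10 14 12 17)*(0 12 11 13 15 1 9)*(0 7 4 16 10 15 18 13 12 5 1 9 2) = (0 5 1 2)(4 16 10 14 11 12 17 15 9 7)(13 18) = [5, 2, 0, 3, 16, 1, 6, 4, 8, 7, 14, 12, 17, 18, 11, 9, 10, 15, 13]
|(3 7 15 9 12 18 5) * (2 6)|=14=|(2 6)(3 7 15 9 12 18 5)|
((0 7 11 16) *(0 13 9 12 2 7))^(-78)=(2 12 9 13 16 11 7)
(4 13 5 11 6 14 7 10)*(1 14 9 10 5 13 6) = (1 14 7 5 11)(4 6 9 10) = [0, 14, 2, 3, 6, 11, 9, 5, 8, 10, 4, 1, 12, 13, 7]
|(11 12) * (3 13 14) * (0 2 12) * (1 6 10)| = |(0 2 12 11)(1 6 10)(3 13 14)| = 12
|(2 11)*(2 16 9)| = |(2 11 16 9)| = 4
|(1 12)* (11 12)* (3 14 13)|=|(1 11 12)(3 14 13)|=3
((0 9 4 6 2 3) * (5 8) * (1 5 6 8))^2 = (0 4 6 3 9 8 2)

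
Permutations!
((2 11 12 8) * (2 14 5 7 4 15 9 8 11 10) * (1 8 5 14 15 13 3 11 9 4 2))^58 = ((1 8 15 4 13 3 11 12 9 5 7 2 10))^58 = (1 11 10 3 2 13 7 4 5 15 9 8 12)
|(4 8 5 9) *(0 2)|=4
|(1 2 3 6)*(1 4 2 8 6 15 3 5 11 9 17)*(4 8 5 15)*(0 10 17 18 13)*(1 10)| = 28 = |(0 1 5 11 9 18 13)(2 15 3 4)(6 8)(10 17)|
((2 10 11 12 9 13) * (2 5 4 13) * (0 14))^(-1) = ((0 14)(2 10 11 12 9)(4 13 5))^(-1) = (0 14)(2 9 12 11 10)(4 5 13)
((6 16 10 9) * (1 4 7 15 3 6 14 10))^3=(1 15 16 7 6 4 3)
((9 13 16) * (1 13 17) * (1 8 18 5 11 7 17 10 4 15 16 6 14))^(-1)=((1 13 6 14)(4 15 16 9 10)(5 11 7 17 8 18))^(-1)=(1 14 6 13)(4 10 9 16 15)(5 18 8 17 7 11)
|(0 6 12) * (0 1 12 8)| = |(0 6 8)(1 12)| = 6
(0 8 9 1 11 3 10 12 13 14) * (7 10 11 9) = (0 8 7 10 12 13 14)(1 9)(3 11) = [8, 9, 2, 11, 4, 5, 6, 10, 7, 1, 12, 3, 13, 14, 0]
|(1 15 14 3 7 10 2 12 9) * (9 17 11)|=11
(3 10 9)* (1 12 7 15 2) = (1 12 7 15 2)(3 10 9) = [0, 12, 1, 10, 4, 5, 6, 15, 8, 3, 9, 11, 7, 13, 14, 2]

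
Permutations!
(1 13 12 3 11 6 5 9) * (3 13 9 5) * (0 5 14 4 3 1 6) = (0 5 14 4 3 11)(1 9 6)(12 13) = [5, 9, 2, 11, 3, 14, 1, 7, 8, 6, 10, 0, 13, 12, 4]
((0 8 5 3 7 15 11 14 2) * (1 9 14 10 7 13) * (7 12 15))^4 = ((0 8 5 3 13 1 9 14 2)(10 12 15 11))^4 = (15)(0 13 2 3 14 5 9 8 1)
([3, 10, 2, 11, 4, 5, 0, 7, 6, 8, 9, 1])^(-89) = [6, 11, 2, 0, 4, 5, 8, 7, 9, 10, 1, 3]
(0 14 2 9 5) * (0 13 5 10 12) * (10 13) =(0 14 2 9 13 5 10 12) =[14, 1, 9, 3, 4, 10, 6, 7, 8, 13, 12, 11, 0, 5, 2]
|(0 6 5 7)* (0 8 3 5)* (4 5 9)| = 6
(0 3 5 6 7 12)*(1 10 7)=[3, 10, 2, 5, 4, 6, 1, 12, 8, 9, 7, 11, 0]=(0 3 5 6 1 10 7 12)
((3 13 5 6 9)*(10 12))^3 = (3 6 13 9 5)(10 12)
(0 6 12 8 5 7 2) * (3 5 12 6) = (0 3 5 7 2)(8 12) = [3, 1, 0, 5, 4, 7, 6, 2, 12, 9, 10, 11, 8]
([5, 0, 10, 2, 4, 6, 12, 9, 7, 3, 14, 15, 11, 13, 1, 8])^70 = (15)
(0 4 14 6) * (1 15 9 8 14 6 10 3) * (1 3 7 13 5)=(0 4 6)(1 15 9 8 14 10 7 13 5)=[4, 15, 2, 3, 6, 1, 0, 13, 14, 8, 7, 11, 12, 5, 10, 9]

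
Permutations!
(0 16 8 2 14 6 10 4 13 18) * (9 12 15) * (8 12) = (0 16 12 15 9 8 2 14 6 10 4 13 18) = [16, 1, 14, 3, 13, 5, 10, 7, 2, 8, 4, 11, 15, 18, 6, 9, 12, 17, 0]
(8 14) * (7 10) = (7 10)(8 14) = [0, 1, 2, 3, 4, 5, 6, 10, 14, 9, 7, 11, 12, 13, 8]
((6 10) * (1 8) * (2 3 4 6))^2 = (2 4 10 3 6)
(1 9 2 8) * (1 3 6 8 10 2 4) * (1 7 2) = (1 9 4 7 2 10)(3 6 8) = [0, 9, 10, 6, 7, 5, 8, 2, 3, 4, 1]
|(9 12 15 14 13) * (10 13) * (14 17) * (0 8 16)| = |(0 8 16)(9 12 15 17 14 10 13)| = 21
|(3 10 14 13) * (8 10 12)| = 6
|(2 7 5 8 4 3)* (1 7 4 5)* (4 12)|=|(1 7)(2 12 4 3)(5 8)|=4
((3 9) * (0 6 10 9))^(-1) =((0 6 10 9 3))^(-1) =(0 3 9 10 6)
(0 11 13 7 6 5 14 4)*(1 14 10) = (0 11 13 7 6 5 10 1 14 4) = [11, 14, 2, 3, 0, 10, 5, 6, 8, 9, 1, 13, 12, 7, 4]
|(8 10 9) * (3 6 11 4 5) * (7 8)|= |(3 6 11 4 5)(7 8 10 9)|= 20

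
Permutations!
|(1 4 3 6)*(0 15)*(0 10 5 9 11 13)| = 28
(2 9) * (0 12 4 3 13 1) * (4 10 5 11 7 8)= (0 12 10 5 11 7 8 4 3 13 1)(2 9)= [12, 0, 9, 13, 3, 11, 6, 8, 4, 2, 5, 7, 10, 1]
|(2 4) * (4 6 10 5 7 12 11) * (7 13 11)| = |(2 6 10 5 13 11 4)(7 12)| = 14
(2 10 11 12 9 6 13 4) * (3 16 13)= [0, 1, 10, 16, 2, 5, 3, 7, 8, 6, 11, 12, 9, 4, 14, 15, 13]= (2 10 11 12 9 6 3 16 13 4)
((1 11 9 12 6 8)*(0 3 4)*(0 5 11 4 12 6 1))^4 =(0 4 6 12 11)(1 9 3 5 8)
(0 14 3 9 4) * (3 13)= (0 14 13 3 9 4)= [14, 1, 2, 9, 0, 5, 6, 7, 8, 4, 10, 11, 12, 3, 13]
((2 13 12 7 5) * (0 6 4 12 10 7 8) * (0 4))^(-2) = (2 7 13 5 10)(4 12 8)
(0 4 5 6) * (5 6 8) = (0 4 6)(5 8) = [4, 1, 2, 3, 6, 8, 0, 7, 5]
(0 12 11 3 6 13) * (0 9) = [12, 1, 2, 6, 4, 5, 13, 7, 8, 0, 10, 3, 11, 9] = (0 12 11 3 6 13 9)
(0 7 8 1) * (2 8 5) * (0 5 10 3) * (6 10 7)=(0 6 10 3)(1 5 2 8)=[6, 5, 8, 0, 4, 2, 10, 7, 1, 9, 3]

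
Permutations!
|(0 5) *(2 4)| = |(0 5)(2 4)| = 2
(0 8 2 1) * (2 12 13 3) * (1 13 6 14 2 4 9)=(0 8 12 6 14 2 13 3 4 9 1)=[8, 0, 13, 4, 9, 5, 14, 7, 12, 1, 10, 11, 6, 3, 2]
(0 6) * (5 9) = (0 6)(5 9) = [6, 1, 2, 3, 4, 9, 0, 7, 8, 5]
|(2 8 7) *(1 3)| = |(1 3)(2 8 7)| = 6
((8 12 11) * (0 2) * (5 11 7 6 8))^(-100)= (12)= ((0 2)(5 11)(6 8 12 7))^(-100)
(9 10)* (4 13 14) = (4 13 14)(9 10) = [0, 1, 2, 3, 13, 5, 6, 7, 8, 10, 9, 11, 12, 14, 4]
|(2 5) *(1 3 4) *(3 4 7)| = |(1 4)(2 5)(3 7)| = 2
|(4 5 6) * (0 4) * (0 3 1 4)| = 5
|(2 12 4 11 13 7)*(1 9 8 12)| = 9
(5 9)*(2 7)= (2 7)(5 9)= [0, 1, 7, 3, 4, 9, 6, 2, 8, 5]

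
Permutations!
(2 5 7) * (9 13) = [0, 1, 5, 3, 4, 7, 6, 2, 8, 13, 10, 11, 12, 9] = (2 5 7)(9 13)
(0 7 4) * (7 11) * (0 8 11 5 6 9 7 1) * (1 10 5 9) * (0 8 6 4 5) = (0 9 7 5 4 6 1 8 11 10) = [9, 8, 2, 3, 6, 4, 1, 5, 11, 7, 0, 10]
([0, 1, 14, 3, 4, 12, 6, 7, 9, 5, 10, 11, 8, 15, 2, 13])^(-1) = [0, 1, 14, 3, 4, 9, 6, 7, 12, 8, 10, 11, 5, 15, 2, 13]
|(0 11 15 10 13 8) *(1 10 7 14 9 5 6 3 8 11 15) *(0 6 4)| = |(0 15 7 14 9 5 4)(1 10 13 11)(3 8 6)| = 84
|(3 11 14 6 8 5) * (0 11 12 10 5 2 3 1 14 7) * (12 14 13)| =15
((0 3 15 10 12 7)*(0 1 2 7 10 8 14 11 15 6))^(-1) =(0 6 3)(1 7 2)(8 15 11 14)(10 12)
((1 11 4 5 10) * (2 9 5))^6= (1 10 5 9 2 4 11)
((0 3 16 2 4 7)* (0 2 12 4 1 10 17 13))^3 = (0 12 2 17 3 4 1 13 16 7 10)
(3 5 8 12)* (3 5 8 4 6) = (3 8 12 5 4 6) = [0, 1, 2, 8, 6, 4, 3, 7, 12, 9, 10, 11, 5]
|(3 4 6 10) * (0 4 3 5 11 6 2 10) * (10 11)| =|(0 4 2 11 6)(5 10)| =10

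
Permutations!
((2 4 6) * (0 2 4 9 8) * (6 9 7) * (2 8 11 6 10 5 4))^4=((0 8)(2 7 10 5 4 9 11 6))^4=(2 4)(5 6)(7 9)(10 11)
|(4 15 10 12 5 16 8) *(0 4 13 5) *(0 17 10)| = 12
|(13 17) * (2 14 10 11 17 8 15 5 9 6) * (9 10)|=28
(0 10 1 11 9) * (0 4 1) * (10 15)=(0 15 10)(1 11 9 4)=[15, 11, 2, 3, 1, 5, 6, 7, 8, 4, 0, 9, 12, 13, 14, 10]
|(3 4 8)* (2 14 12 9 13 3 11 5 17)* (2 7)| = |(2 14 12 9 13 3 4 8 11 5 17 7)| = 12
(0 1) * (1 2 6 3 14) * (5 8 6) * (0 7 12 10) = (0 2 5 8 6 3 14 1 7 12 10) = [2, 7, 5, 14, 4, 8, 3, 12, 6, 9, 0, 11, 10, 13, 1]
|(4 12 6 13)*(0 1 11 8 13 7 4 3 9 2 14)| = 36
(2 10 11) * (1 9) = (1 9)(2 10 11) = [0, 9, 10, 3, 4, 5, 6, 7, 8, 1, 11, 2]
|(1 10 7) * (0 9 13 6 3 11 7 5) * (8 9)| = 11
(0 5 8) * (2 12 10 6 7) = (0 5 8)(2 12 10 6 7) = [5, 1, 12, 3, 4, 8, 7, 2, 0, 9, 6, 11, 10]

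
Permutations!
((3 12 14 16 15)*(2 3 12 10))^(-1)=((2 3 10)(12 14 16 15))^(-1)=(2 10 3)(12 15 16 14)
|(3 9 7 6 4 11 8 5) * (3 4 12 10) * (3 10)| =|(3 9 7 6 12)(4 11 8 5)| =20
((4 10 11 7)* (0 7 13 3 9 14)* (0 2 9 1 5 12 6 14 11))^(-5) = ((0 7 4 10)(1 5 12 6 14 2 9 11 13 3))^(-5) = (0 10 4 7)(1 2)(3 14)(5 9)(6 13)(11 12)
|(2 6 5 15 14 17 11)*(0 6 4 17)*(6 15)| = |(0 15 14)(2 4 17 11)(5 6)| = 12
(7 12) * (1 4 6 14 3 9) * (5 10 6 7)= (1 4 7 12 5 10 6 14 3 9)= [0, 4, 2, 9, 7, 10, 14, 12, 8, 1, 6, 11, 5, 13, 3]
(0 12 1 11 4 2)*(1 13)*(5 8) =[12, 11, 0, 3, 2, 8, 6, 7, 5, 9, 10, 4, 13, 1] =(0 12 13 1 11 4 2)(5 8)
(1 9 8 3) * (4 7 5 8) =(1 9 4 7 5 8 3) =[0, 9, 2, 1, 7, 8, 6, 5, 3, 4]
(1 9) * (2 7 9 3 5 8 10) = (1 3 5 8 10 2 7 9) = [0, 3, 7, 5, 4, 8, 6, 9, 10, 1, 2]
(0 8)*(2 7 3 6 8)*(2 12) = (0 12 2 7 3 6 8) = [12, 1, 7, 6, 4, 5, 8, 3, 0, 9, 10, 11, 2]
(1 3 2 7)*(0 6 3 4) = [6, 4, 7, 2, 0, 5, 3, 1] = (0 6 3 2 7 1 4)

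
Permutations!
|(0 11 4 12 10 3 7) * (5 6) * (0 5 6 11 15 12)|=9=|(0 15 12 10 3 7 5 11 4)|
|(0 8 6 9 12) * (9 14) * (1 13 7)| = |(0 8 6 14 9 12)(1 13 7)| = 6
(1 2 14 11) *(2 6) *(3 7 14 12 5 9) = [0, 6, 12, 7, 4, 9, 2, 14, 8, 3, 10, 1, 5, 13, 11] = (1 6 2 12 5 9 3 7 14 11)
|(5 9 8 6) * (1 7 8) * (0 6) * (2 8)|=|(0 6 5 9 1 7 2 8)|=8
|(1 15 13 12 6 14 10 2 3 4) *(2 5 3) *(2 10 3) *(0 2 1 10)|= 10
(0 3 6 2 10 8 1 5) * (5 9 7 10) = [3, 9, 5, 6, 4, 0, 2, 10, 1, 7, 8] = (0 3 6 2 5)(1 9 7 10 8)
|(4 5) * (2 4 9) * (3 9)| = |(2 4 5 3 9)| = 5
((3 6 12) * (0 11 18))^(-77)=((0 11 18)(3 6 12))^(-77)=(0 11 18)(3 6 12)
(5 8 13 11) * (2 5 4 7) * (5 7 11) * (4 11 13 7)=(2 4 13 5 8 7)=[0, 1, 4, 3, 13, 8, 6, 2, 7, 9, 10, 11, 12, 5]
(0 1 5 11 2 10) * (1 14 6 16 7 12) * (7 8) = (0 14 6 16 8 7 12 1 5 11 2 10) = [14, 5, 10, 3, 4, 11, 16, 12, 7, 9, 0, 2, 1, 13, 6, 15, 8]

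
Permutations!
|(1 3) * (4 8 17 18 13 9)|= |(1 3)(4 8 17 18 13 9)|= 6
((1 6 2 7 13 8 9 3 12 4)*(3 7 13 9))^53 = ((1 6 2 13 8 3 12 4)(7 9))^53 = (1 3 2 4 8 6 12 13)(7 9)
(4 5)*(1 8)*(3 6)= [0, 8, 2, 6, 5, 4, 3, 7, 1]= (1 8)(3 6)(4 5)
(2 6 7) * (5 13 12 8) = (2 6 7)(5 13 12 8) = [0, 1, 6, 3, 4, 13, 7, 2, 5, 9, 10, 11, 8, 12]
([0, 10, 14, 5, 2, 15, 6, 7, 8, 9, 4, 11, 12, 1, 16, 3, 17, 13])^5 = [0, 16, 1, 15, 13, 3, 6, 7, 8, 9, 17, 11, 12, 14, 10, 5, 4, 2]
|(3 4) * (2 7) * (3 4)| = 2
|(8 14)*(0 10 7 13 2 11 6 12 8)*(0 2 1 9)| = |(0 10 7 13 1 9)(2 11 6 12 8 14)| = 6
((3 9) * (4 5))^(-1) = ((3 9)(4 5))^(-1) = (3 9)(4 5)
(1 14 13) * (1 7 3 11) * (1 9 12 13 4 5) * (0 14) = (0 14 4 5 1)(3 11 9 12 13 7) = [14, 0, 2, 11, 5, 1, 6, 3, 8, 12, 10, 9, 13, 7, 4]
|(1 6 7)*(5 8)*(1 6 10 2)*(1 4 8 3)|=|(1 10 2 4 8 5 3)(6 7)|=14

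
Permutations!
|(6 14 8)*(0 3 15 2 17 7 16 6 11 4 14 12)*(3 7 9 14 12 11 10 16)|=|(0 7 3 15 2 17 9 14 8 10 16 6 11 4 12)|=15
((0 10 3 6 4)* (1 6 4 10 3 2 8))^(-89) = (0 3 4)(1 6 10 2 8)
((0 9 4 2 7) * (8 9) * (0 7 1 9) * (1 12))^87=((0 8)(1 9 4 2 12))^87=(0 8)(1 4 12 9 2)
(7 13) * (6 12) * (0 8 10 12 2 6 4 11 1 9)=(0 8 10 12 4 11 1 9)(2 6)(7 13)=[8, 9, 6, 3, 11, 5, 2, 13, 10, 0, 12, 1, 4, 7]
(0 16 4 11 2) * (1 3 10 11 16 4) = (0 4 16 1 3 10 11 2) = [4, 3, 0, 10, 16, 5, 6, 7, 8, 9, 11, 2, 12, 13, 14, 15, 1]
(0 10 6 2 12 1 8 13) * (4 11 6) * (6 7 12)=(0 10 4 11 7 12 1 8 13)(2 6)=[10, 8, 6, 3, 11, 5, 2, 12, 13, 9, 4, 7, 1, 0]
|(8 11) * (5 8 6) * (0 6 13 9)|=7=|(0 6 5 8 11 13 9)|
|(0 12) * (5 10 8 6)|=4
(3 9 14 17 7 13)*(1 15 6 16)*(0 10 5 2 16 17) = (0 10 5 2 16 1 15 6 17 7 13 3 9 14) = [10, 15, 16, 9, 4, 2, 17, 13, 8, 14, 5, 11, 12, 3, 0, 6, 1, 7]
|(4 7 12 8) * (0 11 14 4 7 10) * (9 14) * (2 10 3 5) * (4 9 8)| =|(0 11 8 7 12 4 3 5 2 10)(9 14)| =10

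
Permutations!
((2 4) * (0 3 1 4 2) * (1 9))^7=(0 9 4 3 1)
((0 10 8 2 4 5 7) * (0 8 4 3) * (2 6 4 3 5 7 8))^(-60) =(10)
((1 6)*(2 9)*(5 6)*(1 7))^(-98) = ((1 5 6 7)(2 9))^(-98) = (9)(1 6)(5 7)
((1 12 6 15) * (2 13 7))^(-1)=((1 12 6 15)(2 13 7))^(-1)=(1 15 6 12)(2 7 13)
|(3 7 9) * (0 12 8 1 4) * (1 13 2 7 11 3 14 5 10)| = 12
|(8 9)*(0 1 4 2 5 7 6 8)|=|(0 1 4 2 5 7 6 8 9)|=9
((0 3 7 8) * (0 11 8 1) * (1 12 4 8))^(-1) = (0 1 11 8 4 12 7 3) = ((0 3 7 12 4 8 11 1))^(-1)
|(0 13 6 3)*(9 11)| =|(0 13 6 3)(9 11)| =4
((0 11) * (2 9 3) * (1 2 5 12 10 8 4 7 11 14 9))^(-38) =(0 10 14 8 9 4 3 7 5 11 12) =((0 14 9 3 5 12 10 8 4 7 11)(1 2))^(-38)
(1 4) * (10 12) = (1 4)(10 12) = [0, 4, 2, 3, 1, 5, 6, 7, 8, 9, 12, 11, 10]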